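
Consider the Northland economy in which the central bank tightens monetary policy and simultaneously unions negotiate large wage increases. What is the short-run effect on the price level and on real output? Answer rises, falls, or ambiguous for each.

Price level: ambiguous; output: falls

The first event is a negative demand shock: AD shifts left, which by itself pushes P down and Y down.
The second is an adverse supply shock: SRAS shifts left, which by itself pushes P up and Y down.
The two shocks push P in opposite directions, so the effect on P is ambiguous. Both shocks push Y down, so Y falls.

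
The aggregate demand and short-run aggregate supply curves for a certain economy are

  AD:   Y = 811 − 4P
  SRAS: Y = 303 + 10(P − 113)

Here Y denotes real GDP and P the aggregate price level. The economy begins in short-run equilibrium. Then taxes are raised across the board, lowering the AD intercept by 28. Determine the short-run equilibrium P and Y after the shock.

P = 115, Y = 323

This is a negative demand shock: AD shifts left.
New AD: Y = 783 − 4P.
SRAS can be written Y = 10P − 827.
Set AD = SRAS: 783 − 4P = 10P − 827, so 1610 = 14P and P = 115.
Y = 783 − 4·115 = 323.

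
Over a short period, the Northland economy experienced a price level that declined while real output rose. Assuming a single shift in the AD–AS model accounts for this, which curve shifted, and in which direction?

SRAS shifted right

P fell and Y rose. An AD shift moves P and Y in the same direction; an SRAS shift moves them in opposite directions.
Here P and Y moved in opposite directions, so the SRAS curve shifted.
Since Y rose, SRAS shifted right.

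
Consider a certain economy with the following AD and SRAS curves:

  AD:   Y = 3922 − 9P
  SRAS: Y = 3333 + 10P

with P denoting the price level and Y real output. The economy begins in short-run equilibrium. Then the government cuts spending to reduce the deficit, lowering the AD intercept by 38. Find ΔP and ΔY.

This is a negative demand shock: AD shifts left.
New AD: Y = 3884 − 9P.
Set AD = SRAS: 3884 − 9P = 3333 + 10P, so 551 = 19P and P = 29.
Y = 3884 − 9·29 = 3623.
Initially P = 31, Y = 3643, so ΔP = -2 and ΔY = -20.

ΔP = -2, ΔY = -20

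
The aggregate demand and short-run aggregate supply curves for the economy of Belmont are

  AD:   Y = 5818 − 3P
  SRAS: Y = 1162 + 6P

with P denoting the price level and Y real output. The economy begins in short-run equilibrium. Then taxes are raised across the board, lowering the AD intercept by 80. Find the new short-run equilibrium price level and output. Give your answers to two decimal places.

This is a negative demand shock: AD shifts left.
New AD: Y = 5738 − 3P.
Set AD = SRAS: 5738 − 3P = 1162 + 6P, so 4576 = 9P and P = 508.44.
Substituting into AD, Y = 4212.67.

P = 508.44, Y = 4212.67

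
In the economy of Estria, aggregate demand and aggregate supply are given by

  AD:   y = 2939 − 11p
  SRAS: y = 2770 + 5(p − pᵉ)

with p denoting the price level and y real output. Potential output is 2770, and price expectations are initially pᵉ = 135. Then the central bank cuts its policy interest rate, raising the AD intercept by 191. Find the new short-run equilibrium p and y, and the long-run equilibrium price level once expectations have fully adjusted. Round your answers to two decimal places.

Short run: p = 64.69, y = 2418.44. Long run: p = 32.73.

AD shifts right: new AD is y = 3130 − 11p. With pᵉ = 135, SRAS is y = 2095 + 5p.
Short run: 3130 − 11p = 2095 + 5p gives 1035 = 16p, so p = 64.69 and y = 3130 − 11p = 2418.44.
y = 2418.44 is below potential 2770; expectations adjust and SRAS shifts right until y = 2770.
Long run: on the new AD curve, 2770 = 3130 − 11p gives p = 32.73.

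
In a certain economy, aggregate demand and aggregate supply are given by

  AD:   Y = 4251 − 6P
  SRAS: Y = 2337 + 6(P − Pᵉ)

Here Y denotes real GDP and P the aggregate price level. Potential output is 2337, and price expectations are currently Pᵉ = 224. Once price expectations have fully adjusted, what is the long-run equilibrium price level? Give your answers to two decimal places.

Short run: with Pᵉ = 224, SRAS is Y = 993 + 6P. Setting AD = SRAS gives 3258 = 12P, so P = 271.50 and Y = 4251 − 6P = 2622.00.
Output 2622.00 is above potential 2337, so over time expected prices rise and SRAS shifts left until Y returns to 2337.
Long run: Y = 2337 on the AD curve gives 2337 = 4251 − 6P, so P = 319.00.

Long-run P = 319.00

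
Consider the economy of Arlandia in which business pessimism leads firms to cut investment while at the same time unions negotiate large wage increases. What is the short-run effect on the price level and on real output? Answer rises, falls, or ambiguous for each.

Price level: ambiguous; output: falls

The first event is a negative demand shock: AD shifts left, which by itself pushes P down and Y down.
The second is an adverse supply shock: SRAS shifts left, which by itself pushes P up and Y down.
The two shocks push P in opposite directions, so the effect on P is ambiguous. Both shocks push Y down, so Y falls.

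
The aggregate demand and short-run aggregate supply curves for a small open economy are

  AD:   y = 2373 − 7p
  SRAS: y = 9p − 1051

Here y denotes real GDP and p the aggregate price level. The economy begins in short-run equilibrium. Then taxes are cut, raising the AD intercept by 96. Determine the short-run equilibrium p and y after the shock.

p = 220, y = 929

This is a positive demand shock: AD shifts right.
New AD: y = 2469 − 7p.
Set AD = SRAS: 2469 − 7p = 9p − 1051, so 3520 = 16p and p = 220.
y = 2469 − 7·220 = 929.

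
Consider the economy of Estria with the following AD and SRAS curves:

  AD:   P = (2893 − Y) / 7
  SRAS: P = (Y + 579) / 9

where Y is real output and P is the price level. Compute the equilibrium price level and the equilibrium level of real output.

P = 217, Y = 1374

Rearrange AD to Y = 2893 − 7P.
Rearrange SRAS to Y = 9P − 579.
Set AD = SRAS: 2893 − 7P = 9P − 579, so 3472 = 16P and P = 217.
Then Y = 2893 − 7·217 = 1374.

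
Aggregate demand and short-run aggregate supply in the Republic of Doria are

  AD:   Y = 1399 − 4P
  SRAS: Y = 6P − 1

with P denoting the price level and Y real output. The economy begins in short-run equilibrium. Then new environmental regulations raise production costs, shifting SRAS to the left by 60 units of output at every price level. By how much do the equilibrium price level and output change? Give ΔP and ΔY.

This is a negative supply shock: SRAS shifts left.
New SRAS: Y = 6P − 61.
Set AD = SRAS: 1399 − 4P = 6P − 61, so 1460 = 10P and P = 146.
Y = 1399 − 4·146 = 815.
Initially P = 140, Y = 839, so ΔP = +6 and ΔY = -24.

ΔP = +6, ΔY = -24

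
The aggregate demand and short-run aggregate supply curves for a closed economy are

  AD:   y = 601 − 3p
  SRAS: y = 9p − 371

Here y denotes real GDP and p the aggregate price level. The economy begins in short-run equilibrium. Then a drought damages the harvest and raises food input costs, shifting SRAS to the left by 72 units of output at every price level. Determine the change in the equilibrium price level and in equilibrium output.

Δp = +6, Δy = -18

This is a negative supply shock: SRAS shifts left.
New SRAS: y = 9p − 443.
Set AD = SRAS: 601 − 3p = 9p − 443, so 1044 = 12p and p = 87.
y = 601 − 3·87 = 340.
Initially p = 81, y = 358, so Δp = +6 and Δy = -18.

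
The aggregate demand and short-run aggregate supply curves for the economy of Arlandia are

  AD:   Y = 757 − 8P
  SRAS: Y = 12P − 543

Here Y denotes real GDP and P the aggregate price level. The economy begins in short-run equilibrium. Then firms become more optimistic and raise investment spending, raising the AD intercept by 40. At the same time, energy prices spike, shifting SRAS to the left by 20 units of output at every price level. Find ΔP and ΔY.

ΔP = +3, ΔY = +16

After both shocks: AD is Y = 797 − 8P and SRAS is Y = 12P − 563.
Setting them equal: 1360 = 20P, so P = 68.
Y = 797 − 8·68 = 253.
Initially P = 65, Y = 237, so ΔP = +3 and ΔY = +16.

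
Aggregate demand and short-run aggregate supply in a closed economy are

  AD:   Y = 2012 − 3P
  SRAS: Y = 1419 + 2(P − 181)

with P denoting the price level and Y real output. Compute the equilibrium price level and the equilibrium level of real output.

Write SRAS as Y = 1419 + 2P − 362 = 1057 + 2P.
Set AD = SRAS: 2012 − 3P = 1057 + 2P, so 955 = 5P and P = 191.
Then Y = 2012 − 3·191 = 1439.

P = 191, Y = 1439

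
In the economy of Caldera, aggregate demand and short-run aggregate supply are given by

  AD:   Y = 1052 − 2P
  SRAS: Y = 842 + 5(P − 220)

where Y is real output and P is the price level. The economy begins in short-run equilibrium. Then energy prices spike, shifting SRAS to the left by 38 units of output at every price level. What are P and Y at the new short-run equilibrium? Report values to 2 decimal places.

This is a negative supply shock: SRAS shifts left.
New SRAS: Y = 5P − 296.
Set AD = SRAS: 1052 − 2P = 5P − 296, so 1348 = 7P and P = 192.57.
Substituting into AD, Y = 666.86.

P = 192.57, Y = 666.86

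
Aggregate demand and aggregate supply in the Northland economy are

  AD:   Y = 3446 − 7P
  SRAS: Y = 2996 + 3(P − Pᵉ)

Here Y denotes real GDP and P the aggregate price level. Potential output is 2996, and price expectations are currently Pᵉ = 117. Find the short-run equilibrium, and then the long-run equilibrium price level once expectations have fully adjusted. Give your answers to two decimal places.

Short run: P = 80.10, Y = 2885.30. Long run: P = 64.29.

Short run: with Pᵉ = 117, SRAS is Y = 2645 + 3P. Setting AD = SRAS gives 801 = 10P, so P = 80.10 and Y = 3446 − 7P = 2885.30.
Output 2885.30 is below potential 2996, so over time expected prices fall and SRAS shifts right until Y returns to 2996.
Long run: Y = 2996 on the AD curve gives 2996 = 3446 − 7P, so P = 64.29.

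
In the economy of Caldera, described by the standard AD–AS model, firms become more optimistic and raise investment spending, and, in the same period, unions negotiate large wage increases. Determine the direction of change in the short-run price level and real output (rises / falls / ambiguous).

Price level: rises; output: ambiguous

The first event is a positive demand shock: AD shifts right, which by itself pushes P up and Y up.
The second is an adverse supply shock: SRAS shifts left, which by itself pushes P up and Y down.
Both shocks push P up, so P rises. The two shocks push Y in opposite directions, so the effect on Y is ambiguous.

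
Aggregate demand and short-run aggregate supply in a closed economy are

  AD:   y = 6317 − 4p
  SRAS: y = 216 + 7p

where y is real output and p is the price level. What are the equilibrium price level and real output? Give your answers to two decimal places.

p = 554.64, y = 4098.45

Set AD = SRAS: 6317 − 4p = 216 + 7p, so 6101 = 11p and p = 554.64.
Substituting into AD, y = 6317 − 4p = 4098.45.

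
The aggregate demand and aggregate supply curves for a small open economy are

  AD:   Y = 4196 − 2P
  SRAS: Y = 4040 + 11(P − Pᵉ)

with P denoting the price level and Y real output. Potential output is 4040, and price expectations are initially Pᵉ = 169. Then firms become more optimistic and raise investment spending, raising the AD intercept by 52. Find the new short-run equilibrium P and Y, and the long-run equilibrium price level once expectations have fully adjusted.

Short run: P = 159, Y = 3930. Long run: P = 104.

AD shifts right: new AD is Y = 4248 − 2P. With Pᵉ = 169, SRAS is Y = 2181 + 11P.
Short run: 4248 − 2P = 2181 + 11P gives 2067 = 13P, so P = 159 and Y = 4248 − 2·159 = 3930.
Y = 3930 is below potential 4040; expectations adjust and SRAS shifts right until Y = 4040.
Long run: on the new AD curve, 4040 = 4248 − 2P gives P = 104.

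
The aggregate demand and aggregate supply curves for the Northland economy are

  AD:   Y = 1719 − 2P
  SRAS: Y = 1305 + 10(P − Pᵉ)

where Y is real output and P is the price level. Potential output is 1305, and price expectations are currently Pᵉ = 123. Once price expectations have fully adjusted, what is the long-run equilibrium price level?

Long-run P = 207

Short run: with Pᵉ = 123, SRAS is Y = 75 + 10P. Setting AD = SRAS gives 1644 = 12P, so P = 137 and Y = 1719 − 2·137 = 1445.
Output 1445 is above potential 1305, so over time expected prices rise and SRAS shifts left until Y returns to 1305.
Long run: Y = 1305 on the AD curve gives 1305 = 1719 − 2P, so P = 207.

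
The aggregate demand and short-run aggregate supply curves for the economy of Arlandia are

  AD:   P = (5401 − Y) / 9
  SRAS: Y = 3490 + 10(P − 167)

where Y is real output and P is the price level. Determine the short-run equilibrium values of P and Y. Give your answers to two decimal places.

Write SRAS as Y = 3490 + 10P − 1670 = 1820 + 10P.
Rearrange AD to Y = 5401 − 9P.
Set AD = SRAS: 5401 − 9P = 1820 + 10P, so 3581 = 19P and P = 188.47.
Substituting into AD, Y = 5401 − 9P = 3704.74.

P = 188.47, Y = 3704.74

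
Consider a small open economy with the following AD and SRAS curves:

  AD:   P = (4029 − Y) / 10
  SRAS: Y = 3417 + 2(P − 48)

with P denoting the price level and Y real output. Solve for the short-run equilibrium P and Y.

Write SRAS as Y = 3417 + 2P − 96 = 3321 + 2P.
Rearrange AD to Y = 4029 − 10P.
Set AD = SRAS: 4029 − 10P = 3321 + 2P, so 708 = 12P and P = 59.
Then Y = 4029 − 10·59 = 3439.

P = 59, Y = 3439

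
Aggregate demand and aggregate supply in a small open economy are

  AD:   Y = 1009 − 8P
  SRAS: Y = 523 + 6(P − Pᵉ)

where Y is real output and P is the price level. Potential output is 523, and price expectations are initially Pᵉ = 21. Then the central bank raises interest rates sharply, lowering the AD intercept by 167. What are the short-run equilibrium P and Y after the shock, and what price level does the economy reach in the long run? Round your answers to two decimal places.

AD shifts left: new AD is Y = 842 − 8P. With Pᵉ = 21, SRAS is Y = 397 + 6P.
Short run: 842 − 8P = 397 + 6P gives 445 = 14P, so P = 31.79 and Y = 842 − 8P = 587.71.
Y = 587.71 is above potential 523; expectations adjust and SRAS shifts left until Y = 523.
Long run: on the new AD curve, 523 = 842 − 8P gives P = 39.88.

Short run: P = 31.79, Y = 587.71. Long run: P = 39.88.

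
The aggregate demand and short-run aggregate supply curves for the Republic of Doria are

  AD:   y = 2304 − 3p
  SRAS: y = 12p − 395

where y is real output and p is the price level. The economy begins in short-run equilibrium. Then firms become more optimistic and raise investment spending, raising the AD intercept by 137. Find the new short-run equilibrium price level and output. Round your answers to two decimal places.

p = 189.07, y = 1873.80

This is a positive demand shock: AD shifts right.
New AD: y = 2441 − 3p.
Set AD = SRAS: 2441 − 3p = 12p − 395, so 2836 = 15p and p = 189.07.
Substituting into AD, y = 1873.80.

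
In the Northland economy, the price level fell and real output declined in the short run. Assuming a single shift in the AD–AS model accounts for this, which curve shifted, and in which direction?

P fell and Y fell. An AD shift moves P and Y in the same direction; an SRAS shift moves them in opposite directions.
Here P and Y moved in the same direction, so the AD curve shifted.
Since Y fell, AD shifted left.

AD shifted left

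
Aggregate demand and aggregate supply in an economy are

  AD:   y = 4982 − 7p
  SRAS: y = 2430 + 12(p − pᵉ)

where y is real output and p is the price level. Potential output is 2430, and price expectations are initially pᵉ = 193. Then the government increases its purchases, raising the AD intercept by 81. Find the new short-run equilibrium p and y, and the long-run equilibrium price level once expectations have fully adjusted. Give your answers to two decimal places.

AD shifts right: new AD is y = 5063 − 7p. With pᵉ = 193, SRAS is y = 114 + 12p.
Short run: 5063 − 7p = 114 + 12p gives 4949 = 19p, so p = 260.47 and y = 5063 − 7p = 3239.68.
y = 3239.68 is above potential 2430; expectations adjust and SRAS shifts left until y = 2430.
Long run: on the new AD curve, 2430 = 5063 − 7p gives p = 376.14.

Short run: p = 260.47, y = 3239.68. Long run: p = 376.14.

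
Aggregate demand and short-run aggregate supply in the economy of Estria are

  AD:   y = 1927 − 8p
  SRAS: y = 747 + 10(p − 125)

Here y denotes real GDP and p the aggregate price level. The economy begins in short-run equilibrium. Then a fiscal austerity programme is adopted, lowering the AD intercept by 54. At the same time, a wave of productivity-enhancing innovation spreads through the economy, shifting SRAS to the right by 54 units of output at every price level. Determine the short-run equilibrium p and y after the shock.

After both shocks: AD is y = 1873 − 8p and SRAS is y = 10p − 449.
Setting them equal: 2322 = 18p, so p = 129.
y = 1873 − 8·129 = 841.

p = 129, y = 841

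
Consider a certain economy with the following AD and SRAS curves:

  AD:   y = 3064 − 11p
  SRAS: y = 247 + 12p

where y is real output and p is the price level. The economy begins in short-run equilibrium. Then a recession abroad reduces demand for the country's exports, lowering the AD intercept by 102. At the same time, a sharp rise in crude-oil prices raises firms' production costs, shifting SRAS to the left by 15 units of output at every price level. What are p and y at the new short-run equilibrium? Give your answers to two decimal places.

After both shocks: AD is y = 2962 − 11p and SRAS is y = 232 + 12p.
Setting them equal: 2730 = 23p, so p = 118.70.
Substituting into AD, y = 1656.35.

p = 118.70, y = 1656.35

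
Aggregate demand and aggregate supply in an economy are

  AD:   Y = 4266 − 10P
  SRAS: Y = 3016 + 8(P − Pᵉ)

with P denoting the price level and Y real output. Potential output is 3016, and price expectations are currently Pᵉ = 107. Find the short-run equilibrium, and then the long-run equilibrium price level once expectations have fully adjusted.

Short run: P = 117, Y = 3096. Long run: P = 125.

Short run: with Pᵉ = 107, SRAS is Y = 2160 + 8P. Setting AD = SRAS gives 2106 = 18P, so P = 117 and Y = 4266 − 10·117 = 3096.
Output 3096 is above potential 3016, so over time expected prices rise and SRAS shifts left until Y returns to 3016.
Long run: Y = 3016 on the AD curve gives 3016 = 4266 − 10P, so P = 125.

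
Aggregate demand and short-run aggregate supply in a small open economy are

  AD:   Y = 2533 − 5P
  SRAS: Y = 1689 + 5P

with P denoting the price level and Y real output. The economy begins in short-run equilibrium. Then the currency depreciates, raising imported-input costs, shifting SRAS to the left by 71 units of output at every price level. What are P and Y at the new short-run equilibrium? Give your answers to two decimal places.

This is a negative supply shock: SRAS shifts left.
New SRAS: Y = 1618 + 5P.
Set AD = SRAS: 2533 − 5P = 1618 + 5P, so 915 = 10P and P = 91.50.
Substituting into AD, Y = 2075.50.

P = 91.50, Y = 2075.50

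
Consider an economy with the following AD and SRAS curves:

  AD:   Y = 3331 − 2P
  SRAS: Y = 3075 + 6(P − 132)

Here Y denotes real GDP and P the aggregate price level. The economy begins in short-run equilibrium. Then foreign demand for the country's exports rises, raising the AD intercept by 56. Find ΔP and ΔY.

This is a positive demand shock: AD shifts right.
New AD: Y = 3387 − 2P.
SRAS can be written Y = 2283 + 6P.
Set AD = SRAS: 3387 − 2P = 2283 + 6P, so 1104 = 8P and P = 138.
Y = 3387 − 2·138 = 3111.
Initially P = 131, Y = 3069, so ΔP = +7 and ΔY = +42.

ΔP = +7, ΔY = +42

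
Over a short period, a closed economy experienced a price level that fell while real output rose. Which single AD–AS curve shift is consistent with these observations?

P fell and Y rose. An AD shift moves P and Y in the same direction; an SRAS shift moves them in opposite directions.
Here P and Y moved in opposite directions, so the SRAS curve shifted.
Since Y rose, SRAS shifted right.

SRAS shifted right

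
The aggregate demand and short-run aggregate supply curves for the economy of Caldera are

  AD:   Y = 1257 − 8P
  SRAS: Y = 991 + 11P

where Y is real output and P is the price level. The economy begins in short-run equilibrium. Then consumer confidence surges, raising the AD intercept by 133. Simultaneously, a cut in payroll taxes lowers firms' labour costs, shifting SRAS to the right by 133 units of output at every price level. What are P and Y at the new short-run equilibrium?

P = 14, Y = 1278

After both shocks: AD is Y = 1390 − 8P and SRAS is Y = 1124 + 11P.
Setting them equal: 266 = 19P, so P = 14.
Y = 1390 − 8·14 = 1278.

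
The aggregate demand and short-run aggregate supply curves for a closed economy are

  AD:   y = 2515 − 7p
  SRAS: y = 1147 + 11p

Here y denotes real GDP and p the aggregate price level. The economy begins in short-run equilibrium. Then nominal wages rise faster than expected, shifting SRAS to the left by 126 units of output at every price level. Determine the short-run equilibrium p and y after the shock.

p = 83, y = 1934

This is a negative supply shock: SRAS shifts left.
New SRAS: y = 1021 + 11p.
Set AD = SRAS: 2515 − 7p = 1021 + 11p, so 1494 = 18p and p = 83.
y = 2515 − 7·83 = 1934.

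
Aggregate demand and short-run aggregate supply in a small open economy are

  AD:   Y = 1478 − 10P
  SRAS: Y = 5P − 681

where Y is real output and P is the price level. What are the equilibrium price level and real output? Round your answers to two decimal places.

Set AD = SRAS: 1478 − 10P = 5P − 681, so 2159 = 15P and P = 143.93.
Substituting into AD, Y = 1478 − 10P = 38.67.

P = 143.93, Y = 38.67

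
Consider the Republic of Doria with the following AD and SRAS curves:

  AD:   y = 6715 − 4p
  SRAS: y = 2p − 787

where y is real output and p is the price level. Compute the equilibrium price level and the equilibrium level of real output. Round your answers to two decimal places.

Set AD = SRAS: 6715 − 4p = 2p − 787, so 7502 = 6p and p = 1250.33.
Substituting into AD, y = 6715 − 4p = 1713.67.

p = 1250.33, y = 1713.67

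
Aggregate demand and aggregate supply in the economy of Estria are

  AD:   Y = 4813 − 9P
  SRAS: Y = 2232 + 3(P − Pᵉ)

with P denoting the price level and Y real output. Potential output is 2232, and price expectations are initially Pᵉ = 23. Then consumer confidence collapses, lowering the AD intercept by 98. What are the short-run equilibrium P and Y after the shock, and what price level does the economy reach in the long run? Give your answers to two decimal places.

AD shifts left: new AD is Y = 4715 − 9P. With Pᵉ = 23, SRAS is Y = 2163 + 3P.
Short run: 4715 − 9P = 2163 + 3P gives 2552 = 12P, so P = 212.67 and Y = 4715 − 9P = 2801.00.
Y = 2801.00 is above potential 2232; expectations adjust and SRAS shifts left until Y = 2232.
Long run: on the new AD curve, 2232 = 4715 − 9P gives P = 275.89.

Short run: P = 212.67, Y = 2801.00. Long run: P = 275.89.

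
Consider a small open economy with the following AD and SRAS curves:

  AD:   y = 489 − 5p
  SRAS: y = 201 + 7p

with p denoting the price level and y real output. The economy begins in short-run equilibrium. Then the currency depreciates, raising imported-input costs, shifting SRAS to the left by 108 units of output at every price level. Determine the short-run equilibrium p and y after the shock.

p = 33, y = 324

This is a negative supply shock: SRAS shifts left.
New SRAS: y = 93 + 7p.
Set AD = SRAS: 489 − 5p = 93 + 7p, so 396 = 12p and p = 33.
y = 489 − 5·33 = 324.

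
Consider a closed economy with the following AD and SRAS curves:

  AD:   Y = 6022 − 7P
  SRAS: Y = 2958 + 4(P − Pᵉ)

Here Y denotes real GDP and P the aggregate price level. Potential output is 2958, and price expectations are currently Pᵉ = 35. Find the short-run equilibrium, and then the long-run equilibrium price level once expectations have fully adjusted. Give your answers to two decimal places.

Short run: with Pᵉ = 35, SRAS is Y = 2818 + 4P. Setting AD = SRAS gives 3204 = 11P, so P = 291.27 and Y = 6022 − 7P = 3983.09.
Output 3983.09 is above potential 2958, so over time expected prices rise and SRAS shifts left until Y returns to 2958.
Long run: Y = 2958 on the AD curve gives 2958 = 6022 − 7P, so P = 437.71.

Short run: P = 291.27, Y = 3983.09. Long run: P = 437.71.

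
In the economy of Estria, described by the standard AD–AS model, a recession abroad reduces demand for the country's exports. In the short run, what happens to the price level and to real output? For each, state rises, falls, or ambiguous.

Price level: falls; output: falls

This is a negative demand shock: AD shifts left.
Moving along the upward-sloping SRAS curve, P falls and Y falls.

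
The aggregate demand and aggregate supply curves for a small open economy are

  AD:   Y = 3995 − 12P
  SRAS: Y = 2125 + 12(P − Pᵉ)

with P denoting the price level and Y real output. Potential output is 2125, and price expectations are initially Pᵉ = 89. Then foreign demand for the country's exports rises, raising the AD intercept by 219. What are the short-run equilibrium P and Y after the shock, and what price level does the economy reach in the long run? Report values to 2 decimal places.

AD shifts right: new AD is Y = 4214 − 12P. With Pᵉ = 89, SRAS is Y = 1057 + 12P.
Short run: 4214 − 12P = 1057 + 12P gives 3157 = 24P, so P = 131.54 and Y = 4214 − 12P = 2635.50.
Y = 2635.50 is above potential 2125; expectations adjust and SRAS shifts left until Y = 2125.
Long run: on the new AD curve, 2125 = 4214 − 12P gives P = 174.08.

Short run: P = 131.54, Y = 2635.50. Long run: P = 174.08.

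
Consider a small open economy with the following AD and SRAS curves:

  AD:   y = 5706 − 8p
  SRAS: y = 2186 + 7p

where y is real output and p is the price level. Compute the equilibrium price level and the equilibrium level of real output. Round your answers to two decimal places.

Set AD = SRAS: 5706 − 8p = 2186 + 7p, so 3520 = 15p and p = 234.67.
Substituting into AD, y = 5706 − 8p = 3828.67.

p = 234.67, y = 3828.67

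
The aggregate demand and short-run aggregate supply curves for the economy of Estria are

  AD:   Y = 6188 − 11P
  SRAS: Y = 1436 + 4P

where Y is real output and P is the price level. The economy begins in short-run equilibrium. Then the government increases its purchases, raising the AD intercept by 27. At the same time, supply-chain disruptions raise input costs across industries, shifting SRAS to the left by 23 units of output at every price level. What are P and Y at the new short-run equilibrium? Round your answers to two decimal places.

P = 320.13, Y = 2693.53

After both shocks: AD is Y = 6215 − 11P and SRAS is Y = 1413 + 4P.
Setting them equal: 4802 = 15P, so P = 320.13.
Substituting into AD, Y = 2693.53.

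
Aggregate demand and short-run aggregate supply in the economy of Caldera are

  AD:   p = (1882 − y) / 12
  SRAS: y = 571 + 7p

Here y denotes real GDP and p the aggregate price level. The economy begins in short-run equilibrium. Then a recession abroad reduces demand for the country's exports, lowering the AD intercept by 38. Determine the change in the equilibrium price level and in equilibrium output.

This is a negative demand shock: AD shifts left.
New AD: y = 1844 − 12p.
Set AD = SRAS: 1844 − 12p = 571 + 7p, so 1273 = 19p and p = 67.
y = 1844 − 12·67 = 1040.
Initially p = 69, y = 1054, so Δp = -2 and Δy = -14.

Δp = -2, Δy = -14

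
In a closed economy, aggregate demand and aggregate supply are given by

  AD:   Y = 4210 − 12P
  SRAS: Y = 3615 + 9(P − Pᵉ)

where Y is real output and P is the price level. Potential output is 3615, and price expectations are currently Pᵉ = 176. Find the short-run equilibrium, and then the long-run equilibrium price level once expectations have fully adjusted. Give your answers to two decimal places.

Short run: P = 103.76, Y = 2964.86. Long run: P = 49.58.

Short run: with Pᵉ = 176, SRAS is Y = 2031 + 9P. Setting AD = SRAS gives 2179 = 21P, so P = 103.76 and Y = 4210 − 12P = 2964.86.
Output 2964.86 is below potential 3615, so over time expected prices fall and SRAS shifts right until Y returns to 3615.
Long run: Y = 3615 on the AD curve gives 3615 = 4210 − 12P, so P = 49.58.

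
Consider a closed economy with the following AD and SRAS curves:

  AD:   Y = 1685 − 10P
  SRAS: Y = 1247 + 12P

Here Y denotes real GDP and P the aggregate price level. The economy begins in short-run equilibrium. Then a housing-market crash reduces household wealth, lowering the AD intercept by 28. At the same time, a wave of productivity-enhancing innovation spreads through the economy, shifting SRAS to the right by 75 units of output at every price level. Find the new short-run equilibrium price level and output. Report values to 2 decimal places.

P = 15.23, Y = 1504.73

After both shocks: AD is Y = 1657 − 10P and SRAS is Y = 1322 + 12P.
Setting them equal: 335 = 22P, so P = 15.23.
Substituting into AD, Y = 1504.73.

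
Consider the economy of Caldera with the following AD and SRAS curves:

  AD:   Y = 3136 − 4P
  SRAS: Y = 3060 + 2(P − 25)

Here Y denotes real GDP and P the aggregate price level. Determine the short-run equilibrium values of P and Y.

P = 21, Y = 3052

Write SRAS as Y = 3060 + 2P − 50 = 3010 + 2P.
Set AD = SRAS: 3136 − 4P = 3010 + 2P, so 126 = 6P and P = 21.
Then Y = 3136 − 4·21 = 3052.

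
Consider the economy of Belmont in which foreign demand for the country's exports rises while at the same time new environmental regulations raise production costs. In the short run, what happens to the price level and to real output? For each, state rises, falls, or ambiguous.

Price level: rises; output: ambiguous

The first event is a positive demand shock: AD shifts right, which by itself pushes P up and Y up.
The second is an adverse supply shock: SRAS shifts left, which by itself pushes P up and Y down.
Both shocks push P up, so P rises. The two shocks push Y in opposite directions, so the effect on Y is ambiguous.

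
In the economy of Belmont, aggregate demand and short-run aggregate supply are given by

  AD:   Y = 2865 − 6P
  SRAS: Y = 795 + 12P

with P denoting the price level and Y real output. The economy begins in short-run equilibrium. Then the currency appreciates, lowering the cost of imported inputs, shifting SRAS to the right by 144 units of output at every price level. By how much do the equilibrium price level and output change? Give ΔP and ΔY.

ΔP = -8, ΔY = +48

This is a positive supply shock: SRAS shifts right.
New SRAS: Y = 939 + 12P.
Set AD = SRAS: 2865 − 6P = 939 + 12P, so 1926 = 18P and P = 107.
Y = 2865 − 6·107 = 2223.
Initially P = 115, Y = 2175, so ΔP = -8 and ΔY = +48.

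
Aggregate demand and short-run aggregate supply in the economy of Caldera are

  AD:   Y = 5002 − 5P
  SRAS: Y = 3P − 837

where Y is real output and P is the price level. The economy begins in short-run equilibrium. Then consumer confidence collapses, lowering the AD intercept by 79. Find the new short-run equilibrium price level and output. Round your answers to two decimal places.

P = 720.00, Y = 1323.00

This is a negative demand shock: AD shifts left.
New AD: Y = 4923 − 5P.
Set AD = SRAS: 4923 − 5P = 3P − 837, so 5760 = 8P and P = 720.00.
Substituting into AD, Y = 1323.00.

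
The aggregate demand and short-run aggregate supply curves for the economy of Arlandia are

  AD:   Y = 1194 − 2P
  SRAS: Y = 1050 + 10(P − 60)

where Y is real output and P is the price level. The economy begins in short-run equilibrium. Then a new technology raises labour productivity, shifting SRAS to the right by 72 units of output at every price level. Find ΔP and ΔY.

ΔP = -6, ΔY = +12

This is a positive supply shock: SRAS shifts right.
New SRAS: Y = 522 + 10P.
Set AD = SRAS: 1194 − 2P = 522 + 10P, so 672 = 12P and P = 56.
Y = 1194 − 2·56 = 1082.
Initially P = 62, Y = 1070, so ΔP = -6 and ΔY = +12.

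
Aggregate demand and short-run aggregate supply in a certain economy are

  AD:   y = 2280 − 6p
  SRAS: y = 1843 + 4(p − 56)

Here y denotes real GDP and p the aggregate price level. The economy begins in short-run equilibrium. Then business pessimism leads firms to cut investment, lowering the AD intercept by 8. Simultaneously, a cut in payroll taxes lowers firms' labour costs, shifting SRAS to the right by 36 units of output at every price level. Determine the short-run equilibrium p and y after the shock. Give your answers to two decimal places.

After both shocks: AD is y = 2272 − 6p and SRAS is y = 1655 + 4p.
Setting them equal: 617 = 10p, so p = 61.70.
Substituting into AD, y = 1901.80.

p = 61.70, y = 1901.80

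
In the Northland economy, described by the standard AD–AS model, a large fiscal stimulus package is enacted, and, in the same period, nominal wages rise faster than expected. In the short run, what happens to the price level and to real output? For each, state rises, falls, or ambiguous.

The first event is a positive demand shock: AD shifts right, which by itself pushes P up and Y up.
The second is an adverse supply shock: SRAS shifts left, which by itself pushes P up and Y down.
Both shocks push P up, so P rises. The two shocks push Y in opposite directions, so the effect on Y is ambiguous.

Price level: rises; output: ambiguous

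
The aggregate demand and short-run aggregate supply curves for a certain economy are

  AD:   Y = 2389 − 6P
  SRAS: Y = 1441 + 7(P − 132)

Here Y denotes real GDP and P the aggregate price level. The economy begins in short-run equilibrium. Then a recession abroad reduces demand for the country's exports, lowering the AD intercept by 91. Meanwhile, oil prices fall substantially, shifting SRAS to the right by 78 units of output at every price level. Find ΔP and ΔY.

After both shocks: AD is Y = 2298 − 6P and SRAS is Y = 595 + 7P.
Setting them equal: 1703 = 13P, so P = 131.
Y = 2298 − 6·131 = 1512.
Initially P = 144, Y = 1525, so ΔP = -13 and ΔY = -13.

ΔP = -13, ΔY = -13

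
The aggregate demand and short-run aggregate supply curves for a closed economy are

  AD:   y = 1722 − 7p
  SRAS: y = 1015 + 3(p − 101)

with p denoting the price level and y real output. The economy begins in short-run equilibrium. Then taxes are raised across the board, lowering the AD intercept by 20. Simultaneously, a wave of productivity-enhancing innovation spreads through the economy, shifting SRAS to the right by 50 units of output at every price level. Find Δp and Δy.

Δp = -7, Δy = +29

After both shocks: AD is y = 1702 − 7p and SRAS is y = 762 + 3p.
Setting them equal: 940 = 10p, so p = 94.
y = 1702 − 7·94 = 1044.
Initially p = 101, y = 1015, so Δp = -7 and Δy = +29.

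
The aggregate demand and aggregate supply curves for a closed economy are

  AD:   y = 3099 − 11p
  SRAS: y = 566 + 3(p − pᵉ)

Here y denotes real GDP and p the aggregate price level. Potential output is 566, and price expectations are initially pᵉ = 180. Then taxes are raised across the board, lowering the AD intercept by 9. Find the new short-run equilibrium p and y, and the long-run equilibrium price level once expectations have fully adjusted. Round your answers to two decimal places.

AD shifts left: new AD is y = 3090 − 11p. With pᵉ = 180, SRAS is y = 26 + 3p.
Short run: 3090 − 11p = 26 + 3p gives 3064 = 14p, so p = 218.86 and y = 3090 − 11p = 682.57.
y = 682.57 is above potential 566; expectations adjust and SRAS shifts left until y = 566.
Long run: on the new AD curve, 566 = 3090 − 11p gives p = 229.45.

Short run: p = 218.86, y = 682.57. Long run: p = 229.45.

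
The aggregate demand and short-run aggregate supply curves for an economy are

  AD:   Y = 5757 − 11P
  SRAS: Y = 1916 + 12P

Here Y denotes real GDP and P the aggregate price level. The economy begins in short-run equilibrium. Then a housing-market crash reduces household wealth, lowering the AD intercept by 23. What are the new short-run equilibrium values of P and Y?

This is a negative demand shock: AD shifts left.
New AD: Y = 5734 − 11P.
Set AD = SRAS: 5734 − 11P = 1916 + 12P, so 3818 = 23P and P = 166.
Y = 5734 − 11·166 = 3908.

P = 166, Y = 3908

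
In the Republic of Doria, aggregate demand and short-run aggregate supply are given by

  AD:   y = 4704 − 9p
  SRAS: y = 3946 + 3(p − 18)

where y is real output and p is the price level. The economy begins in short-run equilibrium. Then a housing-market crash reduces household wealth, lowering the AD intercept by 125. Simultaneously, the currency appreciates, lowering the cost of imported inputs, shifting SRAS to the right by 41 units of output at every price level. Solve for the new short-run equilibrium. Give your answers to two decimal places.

p = 53.83, y = 4094.50

After both shocks: AD is y = 4579 − 9p and SRAS is y = 3933 + 3p.
Setting them equal: 646 = 12p, so p = 53.83.
Substituting into AD, y = 4094.50.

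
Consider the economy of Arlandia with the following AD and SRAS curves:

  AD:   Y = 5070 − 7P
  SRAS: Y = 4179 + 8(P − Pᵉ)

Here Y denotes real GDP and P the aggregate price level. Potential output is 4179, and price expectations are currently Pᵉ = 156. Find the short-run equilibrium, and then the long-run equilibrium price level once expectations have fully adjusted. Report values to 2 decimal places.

Short run: with Pᵉ = 156, SRAS is Y = 2931 + 8P. Setting AD = SRAS gives 2139 = 15P, so P = 142.60 and Y = 5070 − 7P = 4071.80.
Output 4071.80 is below potential 4179, so over time expected prices fall and SRAS shifts right until Y returns to 4179.
Long run: Y = 4179 on the AD curve gives 4179 = 5070 − 7P, so P = 127.29.

Short run: P = 142.60, Y = 4071.80. Long run: P = 127.29.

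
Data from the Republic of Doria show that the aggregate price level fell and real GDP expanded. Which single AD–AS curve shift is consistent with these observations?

SRAS shifted right

P fell and Y rose. An AD shift moves P and Y in the same direction; an SRAS shift moves them in opposite directions.
Here P and Y moved in opposite directions, so the SRAS curve shifted.
Since Y rose, SRAS shifted right.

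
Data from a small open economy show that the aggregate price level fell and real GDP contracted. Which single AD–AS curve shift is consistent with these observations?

P fell and Y fell. An AD shift moves P and Y in the same direction; an SRAS shift moves them in opposite directions.
Here P and Y moved in the same direction, so the AD curve shifted.
Since Y fell, AD shifted left.

AD shifted left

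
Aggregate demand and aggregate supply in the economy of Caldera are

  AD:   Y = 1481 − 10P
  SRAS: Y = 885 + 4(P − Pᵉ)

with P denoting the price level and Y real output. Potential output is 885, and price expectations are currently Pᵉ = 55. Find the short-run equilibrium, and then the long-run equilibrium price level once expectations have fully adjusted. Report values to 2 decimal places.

Short run: P = 58.29, Y = 898.14. Long run: P = 59.60.

Short run: with Pᵉ = 55, SRAS is Y = 665 + 4P. Setting AD = SRAS gives 816 = 14P, so P = 58.29 and Y = 1481 − 10P = 898.14.
Output 898.14 is above potential 885, so over time expected prices rise and SRAS shifts left until Y returns to 885.
Long run: Y = 885 on the AD curve gives 885 = 1481 − 10P, so P = 59.60.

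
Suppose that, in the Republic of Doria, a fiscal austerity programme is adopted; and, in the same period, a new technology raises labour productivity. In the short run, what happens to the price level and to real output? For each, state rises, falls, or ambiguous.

The first event is a negative demand shock: AD shifts left, which by itself pushes P down and Y down.
The second is a favourable supply shock: SRAS shifts right, which by itself pushes P down and Y up.
Both shocks push P down, so P falls. The two shocks push Y in opposite directions, so the effect on Y is ambiguous.

Price level: falls; output: ambiguous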